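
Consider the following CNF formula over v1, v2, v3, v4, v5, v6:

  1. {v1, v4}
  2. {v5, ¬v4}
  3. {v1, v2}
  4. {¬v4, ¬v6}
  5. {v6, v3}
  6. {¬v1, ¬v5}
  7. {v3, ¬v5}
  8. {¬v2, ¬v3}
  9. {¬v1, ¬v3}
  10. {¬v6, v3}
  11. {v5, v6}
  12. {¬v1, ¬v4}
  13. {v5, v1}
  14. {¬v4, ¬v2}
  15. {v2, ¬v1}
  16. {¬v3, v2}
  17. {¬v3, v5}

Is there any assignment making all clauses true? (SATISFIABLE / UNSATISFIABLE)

v1 = True:
  propagation gives v5=False, v4=False, v3=False, v6=True; an empty clause results — contradiction.
v1 = False:
  propagation gives v4=True, v5=True, v2=True; an empty clause results — contradiction.
Every branch closes, so no satisfying assignment exists.

UNSATISFIABLE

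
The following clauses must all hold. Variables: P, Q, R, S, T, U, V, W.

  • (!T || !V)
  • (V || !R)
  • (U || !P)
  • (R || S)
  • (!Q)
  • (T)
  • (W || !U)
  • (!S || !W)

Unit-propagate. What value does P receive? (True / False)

False

(!Q) stands alone — Q = False.
Unit clause (T) sets T = True.
In (!V || !T), !T is now false; !V must hold, so V = False.
(V || !R) with V = False leaves only !R, so R = False.
In (R || S), R is now false; S must hold, so S = True.
In (!W || !S), !S is now false; !W must hold, so W = False.
In (W || !U), W is now false; !U must hold, so U = False.
In (U || !P), U is now false; !P must hold, so P = False.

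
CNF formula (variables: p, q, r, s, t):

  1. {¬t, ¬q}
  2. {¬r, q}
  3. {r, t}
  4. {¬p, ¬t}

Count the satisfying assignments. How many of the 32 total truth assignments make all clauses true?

6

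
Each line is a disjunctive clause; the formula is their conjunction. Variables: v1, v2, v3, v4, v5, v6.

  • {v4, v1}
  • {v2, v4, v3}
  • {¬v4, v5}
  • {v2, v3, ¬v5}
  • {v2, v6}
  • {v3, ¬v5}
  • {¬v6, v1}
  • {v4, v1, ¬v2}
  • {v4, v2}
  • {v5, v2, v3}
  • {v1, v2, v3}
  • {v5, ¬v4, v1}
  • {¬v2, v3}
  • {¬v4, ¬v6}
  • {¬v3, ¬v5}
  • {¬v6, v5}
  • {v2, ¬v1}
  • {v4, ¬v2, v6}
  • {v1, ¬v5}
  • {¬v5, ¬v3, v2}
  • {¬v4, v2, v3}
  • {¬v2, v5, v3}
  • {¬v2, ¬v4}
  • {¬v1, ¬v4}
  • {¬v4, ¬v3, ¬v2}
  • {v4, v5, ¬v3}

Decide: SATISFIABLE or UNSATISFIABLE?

UNSATISFIABLE

v2 = True:
  propagation gives v3=True, v5=False, v4=False; an empty clause results — contradiction.
v2 = False:
  propagation gives v6=True, v1=True; an empty clause results — contradiction.
Every branch closes, so no satisfying assignment exists.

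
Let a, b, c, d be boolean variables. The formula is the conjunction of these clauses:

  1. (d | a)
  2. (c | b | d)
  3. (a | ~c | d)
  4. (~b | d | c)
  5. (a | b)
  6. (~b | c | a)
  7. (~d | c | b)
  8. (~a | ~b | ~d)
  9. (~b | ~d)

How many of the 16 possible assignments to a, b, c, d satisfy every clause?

Satisfying assignments:
  a=T b=F c=T d=F
  a=T b=F c=T d=T
  a=T b=T c=T d=F
Count: 3.

3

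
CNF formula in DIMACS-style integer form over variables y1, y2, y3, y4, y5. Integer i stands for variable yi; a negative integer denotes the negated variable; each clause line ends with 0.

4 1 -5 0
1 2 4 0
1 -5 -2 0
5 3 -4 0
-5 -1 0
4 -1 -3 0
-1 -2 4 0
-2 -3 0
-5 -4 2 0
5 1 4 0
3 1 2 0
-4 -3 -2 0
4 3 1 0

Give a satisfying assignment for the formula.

Set y1 = True and propagate.
  then y5 is forced to False.
For the remaining variables, y2 = False, y3 = True, y4 = True works.

y1=True, y2=False, y3=True, y4=True, y5=False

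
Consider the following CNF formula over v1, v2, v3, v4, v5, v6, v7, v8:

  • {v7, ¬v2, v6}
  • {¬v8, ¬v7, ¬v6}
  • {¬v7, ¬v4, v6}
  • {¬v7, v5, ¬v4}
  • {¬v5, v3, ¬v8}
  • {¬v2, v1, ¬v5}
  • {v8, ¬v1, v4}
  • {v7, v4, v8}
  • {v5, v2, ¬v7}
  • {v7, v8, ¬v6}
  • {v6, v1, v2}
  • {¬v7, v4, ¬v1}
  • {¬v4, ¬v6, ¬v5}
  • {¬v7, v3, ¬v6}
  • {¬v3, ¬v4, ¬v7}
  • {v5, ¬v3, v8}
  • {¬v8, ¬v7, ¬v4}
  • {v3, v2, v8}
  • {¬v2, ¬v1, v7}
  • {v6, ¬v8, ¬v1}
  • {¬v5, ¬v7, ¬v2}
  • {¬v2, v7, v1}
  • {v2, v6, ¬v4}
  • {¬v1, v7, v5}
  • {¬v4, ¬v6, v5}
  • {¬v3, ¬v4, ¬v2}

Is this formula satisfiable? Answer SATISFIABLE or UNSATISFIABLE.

Set v1 = True and propagate.
Try v2 = False.
The remaining clauses are satisfied by v3 = True, v4 = False, v5 = True, v6 = True, v7 = False, v8 = True.
So v1 = T, v2 = F, v3 = T, v4 = F, v5 = T, v6 = T, v7 = F, v8 = T is a satisfying assignment.

SATISFIABLE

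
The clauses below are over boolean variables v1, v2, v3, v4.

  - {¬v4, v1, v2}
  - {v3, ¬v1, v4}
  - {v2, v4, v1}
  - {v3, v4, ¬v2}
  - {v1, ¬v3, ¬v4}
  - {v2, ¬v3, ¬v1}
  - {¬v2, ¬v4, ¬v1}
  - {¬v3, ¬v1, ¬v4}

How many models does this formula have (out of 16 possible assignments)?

4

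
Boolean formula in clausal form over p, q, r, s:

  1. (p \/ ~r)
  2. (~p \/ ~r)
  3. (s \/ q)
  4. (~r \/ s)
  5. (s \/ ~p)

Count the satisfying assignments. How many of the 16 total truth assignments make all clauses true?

5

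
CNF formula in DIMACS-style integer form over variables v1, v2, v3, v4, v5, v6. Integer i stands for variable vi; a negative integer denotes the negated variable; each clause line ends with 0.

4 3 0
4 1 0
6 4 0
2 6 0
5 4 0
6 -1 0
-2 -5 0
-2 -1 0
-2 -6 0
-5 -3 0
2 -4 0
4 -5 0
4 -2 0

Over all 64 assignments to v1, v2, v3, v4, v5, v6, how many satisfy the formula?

2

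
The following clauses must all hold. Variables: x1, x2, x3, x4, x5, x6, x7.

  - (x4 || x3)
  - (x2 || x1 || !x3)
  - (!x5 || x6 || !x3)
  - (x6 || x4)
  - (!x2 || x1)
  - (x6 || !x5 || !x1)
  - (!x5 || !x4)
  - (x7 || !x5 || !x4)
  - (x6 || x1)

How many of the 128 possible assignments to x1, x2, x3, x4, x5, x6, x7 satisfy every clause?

26

Case analysis on x1 and x4:
  x1=T, x4=T: forces x5=F; x2, x3, x6, x7 free → 2^4 = 16.
  x1=T, x4=F: forces x3=T; x6=T; x2, x5, x7 free → 2^3 = 8.
  x1=F, x4=T: remaining (x2,x3,x5,x6,x7) ∈ {(F,F,F,T,F); (F,F,F,T,T)} — 2.
  x1=F, x4=F: a clause becomes empty — 0.
Total: 16 + 8 + 2 + 0 = 26.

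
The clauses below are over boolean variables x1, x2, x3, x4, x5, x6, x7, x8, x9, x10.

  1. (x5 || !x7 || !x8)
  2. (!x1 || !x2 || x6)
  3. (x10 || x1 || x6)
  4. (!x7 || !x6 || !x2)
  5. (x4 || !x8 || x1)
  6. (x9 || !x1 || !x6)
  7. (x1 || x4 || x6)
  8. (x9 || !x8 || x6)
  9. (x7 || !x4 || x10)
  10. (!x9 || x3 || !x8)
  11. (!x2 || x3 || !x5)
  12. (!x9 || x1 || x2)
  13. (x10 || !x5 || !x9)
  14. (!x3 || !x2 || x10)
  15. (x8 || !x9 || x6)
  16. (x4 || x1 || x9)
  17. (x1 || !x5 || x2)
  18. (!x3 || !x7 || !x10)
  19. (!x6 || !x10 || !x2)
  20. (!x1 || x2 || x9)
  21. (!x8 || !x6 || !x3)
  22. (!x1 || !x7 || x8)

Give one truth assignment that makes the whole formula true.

x1=1, x2=0, x3=1, x4=1, x5=0, x6=1, x7=0, x8=0, x9=1, x10=1

Set x1 = True and propagate.
Set x2 = False and propagate.
  then x9 is forced to True.
Set x3 = True and propagate.
For the remaining variables, x4 = True, x5 = False, x6 = True, x7 = False, x8 = False, x10 = True works.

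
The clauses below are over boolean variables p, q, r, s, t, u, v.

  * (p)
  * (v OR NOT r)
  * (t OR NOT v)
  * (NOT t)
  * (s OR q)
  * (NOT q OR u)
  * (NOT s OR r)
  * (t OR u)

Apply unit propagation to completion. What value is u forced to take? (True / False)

True

Unit clause (p) sets p = True.
Unit clause (NOT t) sets t = False.
(t OR NOT v): since t = False, the clause reduces to (NOT v). v = False.
In (NOT r OR v), v is now false; NOT r must hold, so r = False.
In (NOT s OR r), r is now false; NOT s must hold, so s = False.
(s OR q): since s = False, the clause reduces to (q). q = True.
In (NOT q OR u), NOT q is now false; u must hold, so u = True.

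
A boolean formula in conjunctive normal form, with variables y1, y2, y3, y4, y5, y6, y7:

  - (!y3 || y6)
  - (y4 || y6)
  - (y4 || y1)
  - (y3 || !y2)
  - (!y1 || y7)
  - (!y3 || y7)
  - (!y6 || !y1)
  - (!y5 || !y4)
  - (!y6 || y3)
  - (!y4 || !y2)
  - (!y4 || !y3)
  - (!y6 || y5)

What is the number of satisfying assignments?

Satisfying assignments:
  y1=F y2=F y3=F y4=T y5=F y6=F y7=F
  y1=F y2=F y3=F y4=T y5=F y6=F y7=T
  y1=T y2=F y3=F y4=T y5=F y6=F y7=T
Count: 3.

3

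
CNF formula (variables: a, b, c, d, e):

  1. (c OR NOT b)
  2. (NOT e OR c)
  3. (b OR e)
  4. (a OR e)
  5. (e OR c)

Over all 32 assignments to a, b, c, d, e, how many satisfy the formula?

10

Case analysis on e and c:
  e=1, c=1: a, b, d free → 2^3 = 8.
  e=1, c=0: a clause becomes empty — 0.
  e=0, c=1: remaining (a,b,d) ∈ {(1,1,0); (1,1,1)} — 2.
  e=0, c=0: a clause becomes empty — 0.
Total: 8 + 0 + 2 + 0 = 10.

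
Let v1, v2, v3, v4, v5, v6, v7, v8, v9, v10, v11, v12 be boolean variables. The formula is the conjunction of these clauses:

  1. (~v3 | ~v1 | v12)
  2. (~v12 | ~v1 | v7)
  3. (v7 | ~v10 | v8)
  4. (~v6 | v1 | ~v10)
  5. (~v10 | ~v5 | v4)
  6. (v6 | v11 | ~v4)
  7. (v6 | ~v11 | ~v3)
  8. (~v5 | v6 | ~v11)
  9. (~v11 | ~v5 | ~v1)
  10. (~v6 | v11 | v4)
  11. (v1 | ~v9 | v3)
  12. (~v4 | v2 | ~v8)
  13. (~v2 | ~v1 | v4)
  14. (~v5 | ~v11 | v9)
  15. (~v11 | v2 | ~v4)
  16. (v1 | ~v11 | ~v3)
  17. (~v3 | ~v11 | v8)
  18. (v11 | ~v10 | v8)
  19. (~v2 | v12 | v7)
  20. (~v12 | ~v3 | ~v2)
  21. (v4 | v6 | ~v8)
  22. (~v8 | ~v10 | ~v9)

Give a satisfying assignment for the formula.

v1=False, v2=True, v3=True, v4=False, v5=True, v6=False, v7=True, v8=False, v9=False, v10=False, v11=False, v12=False

Check each clause:
  1. (~v1 | ~v3 | v12) — ~v1 is true.
  2. (v7 | ~v12 | ~v1) — ~v12 is true.
  3. (~v10 | v8 | v7) — ~v10 is true.
  4. (v1 | ~v10 | ~v6) — ~v6 is true.
  5. (~v5 | ~v10 | v4) — ~v10 is true.
  6. (v11 | ~v4 | v6) — ~v4 is true.
  7. (v6 | ~v3 | ~v11) — ~v11 is true.
  8. (~v11 | ~v5 | v6) — ~v11 is true.
  9. (~v11 | ~v1 | ~v5) — ~v11 is true.
  10. (~v6 | v4 | v11) — ~v6 is true.
  11. (~v9 | v3 | v1) — v3 is true.
  12. (v2 | ~v8 | ~v4) — ~v8 is true.
  13. (v4 | ~v2 | ~v1) — ~v1 is true.
  14. (~v5 | ~v11 | v9) — ~v11 is true.
  15. (~v4 | v2 | ~v11) — v2 is true.
  16. (~v3 | ~v11 | v1) — ~v11 is true.
  17. (~v11 | v8 | ~v3) — ~v11 is true.
  18. (v8 | v11 | ~v10) — ~v10 is true.
  19. (v7 | v12 | ~v2) — v7 is true.
  20. (~v2 | ~v3 | ~v12) — ~v12 is true.
  21. (v6 | v4 | ~v8) — ~v8 is true.
  22. (~v10 | ~v8 | ~v9) — ~v8 is true.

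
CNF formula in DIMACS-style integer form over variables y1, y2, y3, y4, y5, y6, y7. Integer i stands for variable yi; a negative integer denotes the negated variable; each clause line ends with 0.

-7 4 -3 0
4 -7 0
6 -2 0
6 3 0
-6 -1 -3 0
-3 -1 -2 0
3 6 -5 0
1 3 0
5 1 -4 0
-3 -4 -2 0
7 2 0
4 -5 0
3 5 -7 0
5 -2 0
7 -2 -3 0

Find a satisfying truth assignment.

y1=T  y2=F  y3=F  y4=T  y5=T  y6=T  y7=T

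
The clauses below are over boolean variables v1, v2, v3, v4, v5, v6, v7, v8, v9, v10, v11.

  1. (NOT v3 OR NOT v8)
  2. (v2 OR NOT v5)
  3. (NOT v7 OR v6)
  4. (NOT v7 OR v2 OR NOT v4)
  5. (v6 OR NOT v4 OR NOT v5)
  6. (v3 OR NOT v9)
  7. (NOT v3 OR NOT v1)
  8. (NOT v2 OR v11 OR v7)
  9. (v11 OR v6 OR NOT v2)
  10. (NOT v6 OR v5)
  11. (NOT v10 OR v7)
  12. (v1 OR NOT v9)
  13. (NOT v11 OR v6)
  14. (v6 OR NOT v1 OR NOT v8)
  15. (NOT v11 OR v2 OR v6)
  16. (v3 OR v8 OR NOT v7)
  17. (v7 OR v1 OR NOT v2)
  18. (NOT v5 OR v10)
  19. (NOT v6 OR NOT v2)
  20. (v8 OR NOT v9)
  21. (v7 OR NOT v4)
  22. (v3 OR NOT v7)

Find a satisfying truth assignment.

v1=F, v2=F, v3=F, v4=F, v5=F, v6=F, v7=F, v8=F, v9=F, v10=F, v11=F

Pure literal: v4 appears only negated; assign v4 = False.
v9 occurs only negated in the remaining clauses — set v9 = False.
Branch on v1: take v1 = False.
Branch on v2: take v2 = False.
  then v5 is forced to False.
  then v6 is forced to False.
  then v7 is forced to False.
  then v10 is forced to False.
  then v11 is forced to False.
Branch on v3: take v3 = False.
v8 is now unconstrained; take v8 = False.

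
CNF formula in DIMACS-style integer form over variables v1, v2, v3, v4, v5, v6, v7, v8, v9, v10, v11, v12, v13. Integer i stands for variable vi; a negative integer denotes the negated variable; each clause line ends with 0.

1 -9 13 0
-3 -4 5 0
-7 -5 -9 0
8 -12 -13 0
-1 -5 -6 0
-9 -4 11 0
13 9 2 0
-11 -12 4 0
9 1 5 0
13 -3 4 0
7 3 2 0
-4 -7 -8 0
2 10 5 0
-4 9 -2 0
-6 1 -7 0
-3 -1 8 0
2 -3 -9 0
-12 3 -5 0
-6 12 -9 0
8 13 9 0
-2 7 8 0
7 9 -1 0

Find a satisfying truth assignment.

Branch on v1: take v1 = False.
For the remaining variables, v2 = False, v3 = True, v4 = True, v5 = True, v6 = True, v7 = False, v8 = True, v9 = False, v10 = False, v11 = False, v12 = False, v13 = True works.
Every clause has at least one true literal under this assignment.

v1=0, v2=0, v3=1, v4=1, v5=1, v6=1, v7=0, v8=1, v9=0, v10=0, v11=0, v12=0, v13=1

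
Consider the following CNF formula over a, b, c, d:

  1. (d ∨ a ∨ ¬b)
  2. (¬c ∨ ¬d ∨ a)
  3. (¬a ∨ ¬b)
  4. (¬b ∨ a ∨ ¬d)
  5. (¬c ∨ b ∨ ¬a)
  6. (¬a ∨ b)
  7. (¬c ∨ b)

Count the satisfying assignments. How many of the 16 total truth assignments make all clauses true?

Satisfying assignments:
  a=0 b=0 c=0 d=0
  a=0 b=0 c=0 d=1
Count: 2.

2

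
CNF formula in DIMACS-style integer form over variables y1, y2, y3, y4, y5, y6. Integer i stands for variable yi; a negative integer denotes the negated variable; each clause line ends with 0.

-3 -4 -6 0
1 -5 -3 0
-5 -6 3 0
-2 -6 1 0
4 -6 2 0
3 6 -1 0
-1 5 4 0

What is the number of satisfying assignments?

22

Case analysis on y6 and y1:
  y6=1, y1=1: remaining (y2,y3,y4,y5) ∈ {(0,0,1,0); (1,0,1,0); (1,1,0,1)} — 3.
  y6=1, y1=0: remaining (y2,y3,y4,y5) ∈ {(0,0,1,0)} — 1.
  y6=0, y1=1: y2 free; 3 ways for (y3,y4,y5) × 2^1 = 6.
  y6=0, y1=0: y2, y4 free; 3 ways for (y3,y5) × 2^2 = 12.
Total: 3 + 1 + 6 + 12 = 22.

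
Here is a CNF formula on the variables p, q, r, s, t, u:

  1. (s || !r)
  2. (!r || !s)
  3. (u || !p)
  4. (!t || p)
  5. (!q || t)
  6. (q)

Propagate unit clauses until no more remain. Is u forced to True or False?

True

Unit clause (q) sets q = True.
(!q || t) with q = True leaves only t, so t = True.
(p || !t): since t = True, the clause reduces to (p). p = True.
In (u || !p), !p is now false; u must hold, so u = True.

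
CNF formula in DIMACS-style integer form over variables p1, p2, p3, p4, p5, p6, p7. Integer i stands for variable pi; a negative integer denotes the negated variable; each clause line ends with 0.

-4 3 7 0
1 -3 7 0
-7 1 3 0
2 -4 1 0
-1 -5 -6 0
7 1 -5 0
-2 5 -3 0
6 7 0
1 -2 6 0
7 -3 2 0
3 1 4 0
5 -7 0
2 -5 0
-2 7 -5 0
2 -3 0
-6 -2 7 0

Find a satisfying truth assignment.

Branch on p1: take p1 = False.
Try p2 = True.
  then p6 is forced to True.
  then p7 is forced to True.
  then p3 is forced to True.
  then p5 is forced to True.
p4 is now unconstrained; take p4 = True.
Every clause has at least one true literal under this assignment.

p1=F, p2=T, p3=T, p4=T, p5=T, p6=T, p7=T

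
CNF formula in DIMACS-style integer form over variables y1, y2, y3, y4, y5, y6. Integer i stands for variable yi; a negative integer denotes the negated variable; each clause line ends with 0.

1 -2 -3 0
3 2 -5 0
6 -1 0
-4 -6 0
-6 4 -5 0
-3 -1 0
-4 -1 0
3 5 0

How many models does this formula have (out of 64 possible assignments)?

Satisfying assignments:
  y1=0 y2=0 y3=1 y4=0 y5=0 y6=0
  y1=0 y2=0 y3=1 y4=0 y5=0 y6=1
  y1=0 y2=0 y3=1 y4=0 y5=1 y6=0
  y1=0 y2=0 y3=1 y4=1 y5=0 y6=0
  y1=0 y2=0 y3=1 y4=1 y5=1 y6=0
  y1=0 y2=1 y3=0 y4=0 y5=1 y6=0
  y1=0 y2=1 y3=0 y4=1 y5=1 y6=0
Count: 7.

7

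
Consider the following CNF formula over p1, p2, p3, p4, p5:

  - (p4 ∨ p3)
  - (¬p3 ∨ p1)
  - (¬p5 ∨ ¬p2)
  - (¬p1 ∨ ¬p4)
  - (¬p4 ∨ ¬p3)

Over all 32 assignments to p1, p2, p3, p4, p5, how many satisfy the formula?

6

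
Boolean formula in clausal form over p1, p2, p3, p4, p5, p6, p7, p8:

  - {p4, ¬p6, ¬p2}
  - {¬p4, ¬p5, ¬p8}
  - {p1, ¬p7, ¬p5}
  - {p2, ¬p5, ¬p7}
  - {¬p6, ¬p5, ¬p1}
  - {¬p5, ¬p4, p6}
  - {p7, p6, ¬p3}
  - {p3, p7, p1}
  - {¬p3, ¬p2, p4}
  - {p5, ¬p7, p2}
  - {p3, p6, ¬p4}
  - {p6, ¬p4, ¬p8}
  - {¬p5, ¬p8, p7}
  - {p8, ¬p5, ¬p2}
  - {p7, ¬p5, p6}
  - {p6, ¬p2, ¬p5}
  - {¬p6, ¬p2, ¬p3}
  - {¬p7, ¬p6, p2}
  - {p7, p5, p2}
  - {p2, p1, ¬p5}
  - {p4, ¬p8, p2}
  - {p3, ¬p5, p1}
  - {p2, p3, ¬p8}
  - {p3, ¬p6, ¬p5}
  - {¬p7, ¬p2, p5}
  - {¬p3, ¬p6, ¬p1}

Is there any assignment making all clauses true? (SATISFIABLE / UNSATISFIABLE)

Branch on p1: take p1 = True.
Set p2 = True and propagate.
For the remaining variables, p3 = False, p4 = False, p5 = False, p6 = False, p7 = False, p8 = False works.
So p1=True, p2=True, p3=False, p4=False, p5=False, p6=False, p7=False, p8=False is a satisfying assignment.

SATISFIABLE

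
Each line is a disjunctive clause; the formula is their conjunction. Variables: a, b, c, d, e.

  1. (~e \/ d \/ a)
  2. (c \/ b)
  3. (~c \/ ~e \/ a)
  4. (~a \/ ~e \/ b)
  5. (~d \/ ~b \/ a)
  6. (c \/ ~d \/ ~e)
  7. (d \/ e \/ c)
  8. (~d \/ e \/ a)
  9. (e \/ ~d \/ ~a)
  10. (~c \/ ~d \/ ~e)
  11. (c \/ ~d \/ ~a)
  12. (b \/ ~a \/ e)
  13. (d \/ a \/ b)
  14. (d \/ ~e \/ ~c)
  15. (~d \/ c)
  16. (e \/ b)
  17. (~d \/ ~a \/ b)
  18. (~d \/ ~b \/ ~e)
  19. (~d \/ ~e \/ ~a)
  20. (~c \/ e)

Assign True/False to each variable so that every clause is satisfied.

Try a = True.
Set b = True and propagate.
Branch on c: take c = False.
  then d is forced to False.
  then e is forced to True.
Every clause has at least one true literal under this assignment.
Check each clause:
  1. (d \/ a \/ ~e) — a is true.
  2. (c \/ b) — b is true.
  3. (~c \/ a \/ ~e) — a is true.
  4. (~e \/ ~a \/ b) — b is true.
  5. (a \/ ~d \/ ~b) — a is true.
  6. (~e \/ c \/ ~d) — ~d is true.
  7. (e \/ d \/ c) — e is true.
  8. (~d \/ e \/ a) — a is true.
  9. (e \/ ~a \/ ~d) — ~d is true.
  10. (~d \/ ~e \/ ~c) — ~d is true.
  11. (c \/ ~d \/ ~a) — ~d is true.
  12. (e \/ ~a \/ b) — b is true.
  13. (b \/ d \/ a) — a is true.
  14. (d \/ ~e \/ ~c) — ~c is true.
  15. (~d \/ c) — ~d is true.
  16. (b \/ e) — b is true.
  17. (b \/ ~a \/ ~d) — b is true.
  18. (~b \/ ~e \/ ~d) — ~d is true.
  19. (~e \/ ~d \/ ~a) — ~d is true.
  20. (~c \/ e) — ~c is true.

a=1  b=1  c=0  d=0  e=1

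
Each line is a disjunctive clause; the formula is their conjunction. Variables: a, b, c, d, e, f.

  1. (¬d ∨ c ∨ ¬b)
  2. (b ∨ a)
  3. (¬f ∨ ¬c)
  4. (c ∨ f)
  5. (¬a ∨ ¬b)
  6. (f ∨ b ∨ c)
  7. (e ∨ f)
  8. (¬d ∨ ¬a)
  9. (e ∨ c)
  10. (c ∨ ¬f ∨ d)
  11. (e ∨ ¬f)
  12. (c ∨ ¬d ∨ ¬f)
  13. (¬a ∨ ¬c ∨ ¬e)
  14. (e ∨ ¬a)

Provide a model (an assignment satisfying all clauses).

a = 0  b = 1  c = 1  d = 1  e = 1  f = 0

Branch on a: take a = False.
  then b is forced to True.
Set c = True and propagate.
  then f is forced to False.
  then e is forced to True.
d is now unconstrained; take d = True.
Every clause has at least one true literal under this assignment.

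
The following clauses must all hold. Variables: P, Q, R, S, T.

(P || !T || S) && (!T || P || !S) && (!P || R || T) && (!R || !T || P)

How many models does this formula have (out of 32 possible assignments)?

20

Case analysis on P and T:
  P=1, T=1: Q, R, S free → 2^3 = 8.
  P=1, T=0: remaining (Q,R,S) ∈ {(0,1,0); (0,1,1); (1,1,0); (1,1,1)} — 4.
  P=0, T=1: a clause becomes empty — 0.
  P=0, T=0: Q, R, S free → 2^3 = 8.
Total: 8 + 4 + 0 + 8 = 20.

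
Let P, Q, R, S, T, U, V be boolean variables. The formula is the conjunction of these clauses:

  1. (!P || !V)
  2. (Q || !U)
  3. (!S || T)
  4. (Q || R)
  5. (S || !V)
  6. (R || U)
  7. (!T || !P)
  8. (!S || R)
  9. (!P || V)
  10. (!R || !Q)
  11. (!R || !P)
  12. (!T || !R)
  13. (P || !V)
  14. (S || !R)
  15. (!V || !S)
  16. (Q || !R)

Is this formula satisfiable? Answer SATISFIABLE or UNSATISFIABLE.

SATISFIABLE

Branch on P: take P = False.
  then V is forced to False.
Set Q = True and propagate.
  then R is forced to False.
  then U is forced to True.
  then S is forced to False.
T is now unconstrained; take T = False.
So P=False, Q=True, R=False, S=False, T=False, U=True, V=False is a satisfying assignment.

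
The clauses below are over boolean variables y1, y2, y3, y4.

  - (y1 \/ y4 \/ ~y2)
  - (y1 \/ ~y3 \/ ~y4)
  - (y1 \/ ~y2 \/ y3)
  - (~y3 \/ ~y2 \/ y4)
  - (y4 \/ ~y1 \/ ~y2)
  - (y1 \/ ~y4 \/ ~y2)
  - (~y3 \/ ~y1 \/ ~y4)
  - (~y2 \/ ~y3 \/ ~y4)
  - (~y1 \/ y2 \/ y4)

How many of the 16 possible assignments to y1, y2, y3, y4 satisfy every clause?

Satisfying assignments:
  y1=F y2=F y3=F y4=F
  y1=F y2=F y3=F y4=T
  y1=F y2=F y3=T y4=F
  y1=T y2=F y3=F y4=T
  y1=T y2=T y3=F y4=T
That's 5 in total.

5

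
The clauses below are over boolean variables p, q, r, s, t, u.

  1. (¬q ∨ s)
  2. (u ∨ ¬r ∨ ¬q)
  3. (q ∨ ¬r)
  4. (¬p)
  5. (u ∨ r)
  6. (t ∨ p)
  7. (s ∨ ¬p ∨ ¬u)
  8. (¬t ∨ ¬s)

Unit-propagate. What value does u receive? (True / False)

(¬p) stands alone — p = False.
In (p ∨ t), p is now false; t must hold, so t = True.
From (¬t ∨ ¬s) and t = True: s = False.
(s ∨ ¬q): since s = False, the clause reduces to (¬q). q = False.
(q ∨ ¬r) with q = False leaves only ¬r, so r = False.
In (r ∨ u), r is now false; u must hold, so u = True.

True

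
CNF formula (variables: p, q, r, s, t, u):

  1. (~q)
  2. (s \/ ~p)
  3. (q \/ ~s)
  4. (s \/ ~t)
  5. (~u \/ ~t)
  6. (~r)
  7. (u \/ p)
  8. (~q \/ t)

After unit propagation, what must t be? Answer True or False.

(~q) stands alone — q = False.
(~s \/ q): since q = False, the clause reduces to (~s). s = False.
(~p \/ s) with s = False leaves only ~p, so p = False.
From (~t \/ s) and s = False: t = False.

False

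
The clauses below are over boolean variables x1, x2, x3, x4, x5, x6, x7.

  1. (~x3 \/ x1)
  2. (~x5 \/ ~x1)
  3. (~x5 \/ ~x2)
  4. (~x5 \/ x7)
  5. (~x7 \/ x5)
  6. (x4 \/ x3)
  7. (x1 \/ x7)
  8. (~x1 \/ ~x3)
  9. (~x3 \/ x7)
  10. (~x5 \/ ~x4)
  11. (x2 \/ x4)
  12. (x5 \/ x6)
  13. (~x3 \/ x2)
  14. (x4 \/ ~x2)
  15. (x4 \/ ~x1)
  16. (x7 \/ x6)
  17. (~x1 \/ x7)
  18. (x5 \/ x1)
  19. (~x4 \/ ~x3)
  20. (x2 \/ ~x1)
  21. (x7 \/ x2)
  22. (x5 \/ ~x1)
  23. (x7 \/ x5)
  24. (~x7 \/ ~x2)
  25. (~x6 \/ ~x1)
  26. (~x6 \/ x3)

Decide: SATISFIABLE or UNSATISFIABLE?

UNSATISFIABLE

x1 = True:
  propagation gives x5=False; an empty clause results — contradiction.
x1 = False:
  propagation gives x3=False, x4=True, x7=True, x5=True; an empty clause results — contradiction.
Every branch closes, so no satisfying assignment exists.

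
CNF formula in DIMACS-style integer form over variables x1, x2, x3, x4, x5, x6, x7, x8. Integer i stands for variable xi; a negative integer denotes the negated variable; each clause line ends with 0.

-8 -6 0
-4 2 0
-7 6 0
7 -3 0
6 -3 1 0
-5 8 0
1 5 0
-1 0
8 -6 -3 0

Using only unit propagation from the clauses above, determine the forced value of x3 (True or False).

False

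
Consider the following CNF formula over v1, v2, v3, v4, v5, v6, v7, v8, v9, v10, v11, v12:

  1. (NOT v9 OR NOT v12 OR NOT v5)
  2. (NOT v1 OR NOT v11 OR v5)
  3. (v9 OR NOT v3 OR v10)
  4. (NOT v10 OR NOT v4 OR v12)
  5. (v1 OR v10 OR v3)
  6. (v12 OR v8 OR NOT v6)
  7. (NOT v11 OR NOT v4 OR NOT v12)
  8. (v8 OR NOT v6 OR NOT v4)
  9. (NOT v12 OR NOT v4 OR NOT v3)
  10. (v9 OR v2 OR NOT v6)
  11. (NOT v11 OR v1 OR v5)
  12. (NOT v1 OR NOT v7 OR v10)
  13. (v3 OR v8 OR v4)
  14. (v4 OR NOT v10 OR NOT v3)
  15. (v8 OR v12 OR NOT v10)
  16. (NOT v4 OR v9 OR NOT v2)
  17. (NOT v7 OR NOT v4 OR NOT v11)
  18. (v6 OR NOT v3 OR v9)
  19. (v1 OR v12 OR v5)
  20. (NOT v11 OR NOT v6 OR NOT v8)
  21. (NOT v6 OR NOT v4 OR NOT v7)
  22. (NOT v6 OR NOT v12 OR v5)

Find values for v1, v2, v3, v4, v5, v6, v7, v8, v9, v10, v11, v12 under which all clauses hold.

v1 = F, v2 = T, v3 = F, v4 = F, v5 = F, v6 = F, v7 = F, v8 = T, v9 = T, v10 = T, v11 = F, v12 = T

Pure literal: v7 appears only negated; assign v7 = False.
Pure literal: v11 appears only negated; assign v11 = False.
Branch on v1: take v1 = False.
For the remaining variables, v2 = True, v3 = False, v4 = False, v5 = False, v6 = False, v8 = True, v9 = True, v10 = True, v12 = True works.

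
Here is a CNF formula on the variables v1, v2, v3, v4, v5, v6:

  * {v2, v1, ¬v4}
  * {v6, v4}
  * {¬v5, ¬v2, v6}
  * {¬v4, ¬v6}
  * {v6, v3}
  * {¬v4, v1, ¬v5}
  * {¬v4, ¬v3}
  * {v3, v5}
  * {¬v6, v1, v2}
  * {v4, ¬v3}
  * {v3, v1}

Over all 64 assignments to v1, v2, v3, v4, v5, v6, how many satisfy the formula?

2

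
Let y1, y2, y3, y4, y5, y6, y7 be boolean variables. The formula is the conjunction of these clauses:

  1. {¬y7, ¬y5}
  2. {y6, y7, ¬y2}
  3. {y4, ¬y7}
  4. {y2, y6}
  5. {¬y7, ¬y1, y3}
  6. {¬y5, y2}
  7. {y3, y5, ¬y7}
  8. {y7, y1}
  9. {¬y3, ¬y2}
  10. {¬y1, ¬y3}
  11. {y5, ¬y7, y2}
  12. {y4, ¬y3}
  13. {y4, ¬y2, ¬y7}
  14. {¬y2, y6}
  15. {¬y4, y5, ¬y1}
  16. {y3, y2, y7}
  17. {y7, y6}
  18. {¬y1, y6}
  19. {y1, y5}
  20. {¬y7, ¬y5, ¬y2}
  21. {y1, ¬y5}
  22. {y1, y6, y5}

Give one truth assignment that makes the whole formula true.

y1=1, y2=1, y3=0, y4=0, y5=0, y6=1, y7=0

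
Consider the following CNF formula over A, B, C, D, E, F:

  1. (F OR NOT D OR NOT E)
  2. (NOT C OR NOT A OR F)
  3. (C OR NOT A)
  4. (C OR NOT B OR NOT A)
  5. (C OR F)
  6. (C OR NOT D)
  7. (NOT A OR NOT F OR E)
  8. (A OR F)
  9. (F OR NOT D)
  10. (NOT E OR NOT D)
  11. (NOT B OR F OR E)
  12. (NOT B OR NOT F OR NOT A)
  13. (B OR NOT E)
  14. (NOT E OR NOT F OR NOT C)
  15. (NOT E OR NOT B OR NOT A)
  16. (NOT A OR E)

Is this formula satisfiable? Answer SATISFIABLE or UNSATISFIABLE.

D occurs only negated in the remaining clauses — set D = False.
Try A = False.
  then F is forced to True.
Try B = False.
  then E is forced to False.
C is now unconstrained; take C = False.
So A=False, B=False, C=False, D=False, E=False, F=True is a satisfying assignment.

SATISFIABLE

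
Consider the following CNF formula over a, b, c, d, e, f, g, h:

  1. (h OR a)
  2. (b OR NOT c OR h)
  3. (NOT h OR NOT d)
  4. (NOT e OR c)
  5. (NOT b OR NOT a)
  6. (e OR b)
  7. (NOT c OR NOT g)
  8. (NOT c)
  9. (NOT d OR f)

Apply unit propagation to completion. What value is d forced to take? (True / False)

False

Unit clause (NOT c) sets c = False.
(NOT e OR c): since c = False, the clause reduces to (NOT e). e = False.
(e OR b): since e = False, the clause reduces to (b). b = True.
From (NOT b OR NOT a) and b = True: a = False.
(a OR h) with a = False leaves only h, so h = True.
In (NOT d OR NOT h), NOT h is now false; NOT d must hold, so d = False.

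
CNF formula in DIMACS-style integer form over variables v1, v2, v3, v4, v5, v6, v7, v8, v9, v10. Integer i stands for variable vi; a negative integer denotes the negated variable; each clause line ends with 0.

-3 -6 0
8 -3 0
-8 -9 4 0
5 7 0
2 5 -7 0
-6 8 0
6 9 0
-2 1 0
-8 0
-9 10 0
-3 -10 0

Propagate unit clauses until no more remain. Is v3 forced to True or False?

False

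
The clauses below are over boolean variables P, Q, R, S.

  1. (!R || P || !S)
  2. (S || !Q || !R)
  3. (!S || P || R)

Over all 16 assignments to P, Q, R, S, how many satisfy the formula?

10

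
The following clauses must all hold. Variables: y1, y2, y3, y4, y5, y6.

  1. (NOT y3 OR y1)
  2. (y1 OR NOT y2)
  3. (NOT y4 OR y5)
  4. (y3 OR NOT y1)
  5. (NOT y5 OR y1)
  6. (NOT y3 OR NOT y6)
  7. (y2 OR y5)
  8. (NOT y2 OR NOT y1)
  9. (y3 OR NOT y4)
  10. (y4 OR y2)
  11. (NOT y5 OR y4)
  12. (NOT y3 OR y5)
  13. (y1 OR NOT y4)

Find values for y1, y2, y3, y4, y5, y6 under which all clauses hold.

y1=True  y2=False  y3=True  y4=True  y5=True  y6=False

y6 occurs only negated in the remaining clauses — set y6 = False.
Branch on y1: take y1 = True.
  then y3 is forced to True.
  then y2 is forced to False.
  then y5 is forced to True.
  then y4 is forced to True.
Check each clause:
  1. (y1 OR NOT y3) — y1 is true.
  2. (y1 OR NOT y2) — y1 is true.
  3. (y5 OR NOT y4) — y5 is true.
  4. (y3 OR NOT y1) — y3 is true.
  5. (y1 OR NOT y5) — y1 is true.
  6. (NOT y6 OR NOT y3) — NOT y6 is true.
  7. (y2 OR y5) — y5 is true.
  8. (NOT y2 OR NOT y1) — NOT y2 is true.
  9. (y3 OR NOT y4) — y3 is true.
  10. (y4 OR y2) — y4 is true.
  11. (NOT y5 OR y4) — y4 is true.
  12. (NOT y3 OR y5) — y5 is true.
  13. (y1 OR NOT y4) — y1 is true.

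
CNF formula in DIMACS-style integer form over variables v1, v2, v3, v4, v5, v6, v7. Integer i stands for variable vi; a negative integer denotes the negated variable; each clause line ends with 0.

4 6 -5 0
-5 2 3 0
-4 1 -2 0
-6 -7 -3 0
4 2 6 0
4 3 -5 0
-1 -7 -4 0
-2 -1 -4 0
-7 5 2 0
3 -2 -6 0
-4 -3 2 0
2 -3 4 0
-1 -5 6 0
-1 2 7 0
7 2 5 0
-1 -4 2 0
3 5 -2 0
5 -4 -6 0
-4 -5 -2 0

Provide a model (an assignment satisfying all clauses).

v1=True  v2=True  v3=True  v4=False  v5=False  v6=False  v7=False

Check each clause:
  1. (v4 | ~v5 | v6) — ~v5 is true.
  2. (v2 | ~v5 | v3) — v2 is true.
  3. (~v2 | v1 | ~v4) — v1 is true.
  4. (~v6 | ~v3 | ~v7) — ~v7 is true.
  5. (v6 | v2 | v4) — v2 is true.
  6. (v4 | v3 | ~v5) — v3 is true.
  7. (~v7 | ~v4 | ~v1) — ~v7 is true.
  8. (~v2 | ~v1 | ~v4) — ~v4 is true.
  9. (~v7 | v2 | v5) — ~v7 is true.
  10. (v3 | ~v6 | ~v2) — ~v6 is true.
  11. (~v4 | ~v3 | v2) — v2 is true.
  12. (~v3 | v4 | v2) — v2 is true.
  13. (v6 | ~v5 | ~v1) — ~v5 is true.
  14. (v7 | ~v1 | v2) — v2 is true.
  15. (v5 | v7 | v2) — v2 is true.
  16. (~v4 | v2 | ~v1) — v2 is true.
  17. (v5 | v3 | ~v2) — v3 is true.
  18. (~v6 | ~v4 | v5) — ~v6 is true.
  19. (~v2 | ~v5 | ~v4) — ~v5 is true.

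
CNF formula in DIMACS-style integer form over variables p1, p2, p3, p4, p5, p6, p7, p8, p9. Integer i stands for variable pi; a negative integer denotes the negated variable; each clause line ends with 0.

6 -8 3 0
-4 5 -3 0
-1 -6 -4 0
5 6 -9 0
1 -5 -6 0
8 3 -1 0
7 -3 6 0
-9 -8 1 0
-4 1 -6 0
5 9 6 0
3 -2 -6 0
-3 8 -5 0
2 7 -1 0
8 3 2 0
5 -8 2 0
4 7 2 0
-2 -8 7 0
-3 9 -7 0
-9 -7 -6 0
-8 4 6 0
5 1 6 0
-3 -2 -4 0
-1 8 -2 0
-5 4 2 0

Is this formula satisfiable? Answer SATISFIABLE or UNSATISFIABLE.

SATISFIABLE

Set p1 = False and propagate.
Branch on p2: take p2 = True.
Try p3 = False.
  then p6 is forced to False.
  then p8 is forced to False.
  then p5 is forced to True.
p4, p7, p9 are now unconstrained; take p4 = True, p7 = False, p9 = False.
So p1=False, p2=True, p3=False, p4=True, p5=True, p6=False, p7=False, p8=False, p9=False is a satisfying assignment.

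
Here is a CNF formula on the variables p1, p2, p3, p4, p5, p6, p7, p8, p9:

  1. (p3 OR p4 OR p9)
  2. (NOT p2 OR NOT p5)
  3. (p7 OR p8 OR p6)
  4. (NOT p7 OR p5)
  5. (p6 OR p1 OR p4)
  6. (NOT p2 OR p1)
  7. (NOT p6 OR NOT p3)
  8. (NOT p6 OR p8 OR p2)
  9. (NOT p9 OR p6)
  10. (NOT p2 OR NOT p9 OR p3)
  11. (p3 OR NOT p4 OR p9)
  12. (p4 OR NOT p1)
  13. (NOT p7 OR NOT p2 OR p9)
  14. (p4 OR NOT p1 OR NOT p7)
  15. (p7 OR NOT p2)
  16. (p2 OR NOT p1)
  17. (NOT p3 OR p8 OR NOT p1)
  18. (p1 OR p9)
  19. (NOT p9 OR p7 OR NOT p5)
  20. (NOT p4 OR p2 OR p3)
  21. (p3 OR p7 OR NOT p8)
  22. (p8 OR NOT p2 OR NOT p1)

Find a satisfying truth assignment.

Try p1 = False.
  then p2 is forced to False.
  then p9 is forced to True.
  then p6 is forced to True.
  then p3 is forced to False.
  then p8 is forced to True.
  then p4 is forced to False.
  then p7 is forced to True.
  then p5 is forced to True.
Every clause has at least one true literal under this assignment.

p1 = False, p2 = False, p3 = False, p4 = False, p5 = True, p6 = True, p7 = True, p8 = True, p9 = True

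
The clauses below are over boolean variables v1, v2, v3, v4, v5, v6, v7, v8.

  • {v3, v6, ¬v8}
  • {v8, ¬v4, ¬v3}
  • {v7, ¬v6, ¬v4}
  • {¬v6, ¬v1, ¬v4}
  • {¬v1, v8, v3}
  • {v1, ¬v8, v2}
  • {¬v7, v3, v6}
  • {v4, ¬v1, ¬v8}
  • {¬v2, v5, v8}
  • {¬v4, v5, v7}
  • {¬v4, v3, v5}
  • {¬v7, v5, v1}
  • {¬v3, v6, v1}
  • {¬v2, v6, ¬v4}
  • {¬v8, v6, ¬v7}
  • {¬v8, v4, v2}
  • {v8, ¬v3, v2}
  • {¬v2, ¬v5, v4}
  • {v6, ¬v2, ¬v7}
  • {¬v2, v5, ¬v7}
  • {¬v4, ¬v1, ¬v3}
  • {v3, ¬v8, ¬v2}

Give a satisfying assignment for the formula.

v1=F, v2=F, v3=F, v4=F, v5=T, v6=F, v7=F, v8=F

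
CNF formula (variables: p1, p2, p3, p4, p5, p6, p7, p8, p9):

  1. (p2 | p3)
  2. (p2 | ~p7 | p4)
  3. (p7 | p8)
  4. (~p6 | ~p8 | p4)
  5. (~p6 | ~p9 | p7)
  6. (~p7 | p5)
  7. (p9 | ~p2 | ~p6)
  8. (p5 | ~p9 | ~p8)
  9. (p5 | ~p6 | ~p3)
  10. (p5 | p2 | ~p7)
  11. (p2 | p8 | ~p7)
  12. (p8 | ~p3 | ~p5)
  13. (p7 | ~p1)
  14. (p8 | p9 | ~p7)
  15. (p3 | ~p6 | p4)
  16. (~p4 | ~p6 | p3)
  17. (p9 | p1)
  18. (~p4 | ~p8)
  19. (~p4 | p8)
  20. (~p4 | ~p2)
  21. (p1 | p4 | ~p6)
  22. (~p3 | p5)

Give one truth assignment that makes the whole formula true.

p1=False, p2=True, p3=False, p4=False, p5=True, p6=False, p7=True, p8=True, p9=True

Check each clause:
  1. (p3 | p2) — p2 is true.
  2. (~p7 | p4 | p2) — p2 is true.
  3. (p7 | p8) — p8 is true.
  4. (~p8 | p4 | ~p6) — ~p6 is true.
  5. (p7 | ~p9 | ~p6) — ~p6 is true.
  6. (p5 | ~p7) — p5 is true.
  7. (~p2 | ~p6 | p9) — p9 is true.
  8. (~p9 | p5 | ~p8) — p5 is true.
  9. (~p6 | ~p3 | p5) — p5 is true.
  10. (p5 | p2 | ~p7) — p2 is true.
  11. (~p7 | p8 | p2) — p8 is true.
  12. (~p5 | ~p3 | p8) — p8 is true.
  13. (~p1 | p7) — ~p1 is true.
  14. (p9 | p8 | ~p7) — p8 is true.
  15. (p4 | p3 | ~p6) — ~p6 is true.
  16. (~p6 | ~p4 | p3) — ~p6 is true.
  17. (p9 | p1) — p9 is true.
  18. (~p8 | ~p4) — ~p4 is true.
  19. (~p4 | p8) — p8 is true.
  20. (~p2 | ~p4) — ~p4 is true.
  21. (p4 | p1 | ~p6) — ~p6 is true.
  22. (p5 | ~p3) — p5 is true.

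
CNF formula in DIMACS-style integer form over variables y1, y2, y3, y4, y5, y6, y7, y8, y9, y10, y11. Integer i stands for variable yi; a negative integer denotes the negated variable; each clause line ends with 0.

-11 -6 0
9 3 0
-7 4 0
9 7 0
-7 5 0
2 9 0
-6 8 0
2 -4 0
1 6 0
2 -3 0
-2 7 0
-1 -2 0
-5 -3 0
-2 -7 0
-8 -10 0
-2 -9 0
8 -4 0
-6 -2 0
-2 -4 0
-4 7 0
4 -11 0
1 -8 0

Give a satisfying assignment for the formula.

Pure literal: y10 appears only negated; assign y10 = False.
Pure literal: y11 appears only negated; assign y11 = False.
Try y1 = True.
  then y2 is forced to False.
  then y9 is forced to True.
  then y4 is forced to False.
  then y7 is forced to False.
  then y3 is forced to False.
Set y6 = True and propagate.
  then y8 is forced to True.
y5 is now unconstrained; take y5 = True.
Every clause has at least one true literal under this assignment.

y1=True, y2=False, y3=False, y4=False, y5=True, y6=True, y7=False, y8=True, y9=True, y10=False, y11=False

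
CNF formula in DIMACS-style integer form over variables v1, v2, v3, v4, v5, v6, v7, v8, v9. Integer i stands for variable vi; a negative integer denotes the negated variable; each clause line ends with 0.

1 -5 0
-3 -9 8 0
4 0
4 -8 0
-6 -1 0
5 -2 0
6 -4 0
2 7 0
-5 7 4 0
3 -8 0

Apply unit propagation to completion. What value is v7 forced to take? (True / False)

(v4) stands alone — v4 = True.
(v6 OR NOT v4) with v4 = True leaves only v6, so v6 = True.
From (NOT v1 OR NOT v6) and v6 = True: v1 = False.
(v1 OR NOT v5) with v1 = False leaves only NOT v5, so v5 = False.
In (v5 OR NOT v2), v5 is now false; NOT v2 must hold, so v2 = False.
From (v2 OR v7) and v2 = False: v7 = True.

True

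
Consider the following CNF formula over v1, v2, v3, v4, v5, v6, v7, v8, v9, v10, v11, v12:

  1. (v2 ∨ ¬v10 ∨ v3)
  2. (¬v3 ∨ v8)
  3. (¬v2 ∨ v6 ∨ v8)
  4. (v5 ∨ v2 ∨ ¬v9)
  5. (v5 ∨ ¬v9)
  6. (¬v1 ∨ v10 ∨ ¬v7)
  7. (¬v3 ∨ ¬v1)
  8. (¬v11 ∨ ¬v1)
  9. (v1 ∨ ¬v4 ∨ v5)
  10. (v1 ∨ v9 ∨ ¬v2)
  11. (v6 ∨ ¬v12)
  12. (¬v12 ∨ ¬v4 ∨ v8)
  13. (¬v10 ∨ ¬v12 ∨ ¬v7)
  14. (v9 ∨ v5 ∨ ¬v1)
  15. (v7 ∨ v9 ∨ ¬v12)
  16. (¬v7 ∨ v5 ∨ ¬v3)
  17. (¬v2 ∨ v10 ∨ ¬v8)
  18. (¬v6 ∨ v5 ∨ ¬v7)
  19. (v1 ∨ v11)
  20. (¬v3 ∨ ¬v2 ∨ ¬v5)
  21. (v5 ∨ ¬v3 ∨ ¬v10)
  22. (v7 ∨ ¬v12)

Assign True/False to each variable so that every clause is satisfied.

v1 = T, v2 = T, v3 = F, v4 = F, v5 = T, v6 = T, v7 = F, v8 = F, v9 = F, v10 = F, v11 = F, v12 = F

Pure literal: v4 appears only negated; assign v4 = False.
Pure literal: v12 appears only negated; assign v12 = False.
Try v1 = True.
  then v3 is forced to False.
  then v11 is forced to False.
Try v2 = True.
For the remaining variables, v5 = True, v6 = True, v7 = False, v8 = False, v9 = False, v10 = False works.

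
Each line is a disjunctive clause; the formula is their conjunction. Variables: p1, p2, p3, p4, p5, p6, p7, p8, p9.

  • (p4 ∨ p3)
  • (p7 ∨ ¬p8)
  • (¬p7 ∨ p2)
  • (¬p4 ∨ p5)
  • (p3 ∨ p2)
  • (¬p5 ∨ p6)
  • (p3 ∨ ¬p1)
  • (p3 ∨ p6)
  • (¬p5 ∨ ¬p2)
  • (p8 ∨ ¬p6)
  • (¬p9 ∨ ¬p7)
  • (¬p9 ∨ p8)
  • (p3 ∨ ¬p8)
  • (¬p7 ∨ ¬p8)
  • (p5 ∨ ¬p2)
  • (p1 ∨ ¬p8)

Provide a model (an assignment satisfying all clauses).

p1 = T  p2 = F  p3 = T  p4 = F  p5 = F  p6 = F  p7 = F  p8 = F  p9 = F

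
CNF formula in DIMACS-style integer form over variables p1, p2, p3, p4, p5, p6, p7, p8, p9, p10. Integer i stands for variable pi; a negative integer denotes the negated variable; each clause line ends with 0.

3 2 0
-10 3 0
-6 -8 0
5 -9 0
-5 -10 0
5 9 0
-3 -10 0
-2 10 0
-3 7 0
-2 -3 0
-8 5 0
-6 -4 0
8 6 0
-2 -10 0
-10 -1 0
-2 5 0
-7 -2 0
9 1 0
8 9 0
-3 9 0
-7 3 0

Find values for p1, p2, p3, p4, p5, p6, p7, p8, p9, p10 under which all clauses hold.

p1=True, p2=False, p3=True, p4=False, p5=True, p6=False, p7=True, p8=True, p9=True, p10=False

Check each clause:
  1. (p2 || p3) — p3 is true.
  2. (p3 || !p10) — p3 is true.
  3. (!p6 || !p8) — !p6 is true.
  4. (!p9 || p5) — p5 is true.
  5. (!p10 || !p5) — !p10 is true.
  6. (p9 || p5) — p9 is true.
  7. (!p10 || !p3) — !p10 is true.
  8. (p10 || !p2) — !p2 is true.
  9. (p7 || !p3) — p7 is true.
  10. (!p2 || !p3) — !p2 is true.
  11. (!p8 || p5) — p5 is true.
  12. (!p4 || !p6) — !p6 is true.
  13. (p6 || p8) — p8 is true.
  14. (!p10 || !p2) — !p10 is true.
  15. (!p10 || !p1) — !p10 is true.
  16. (p5 || !p2) — p5 is true.
  17. (!p7 || !p2) — !p2 is true.
  18. (p9 || p1) — p1 is true.
  19. (p9 || p8) — p8 is true.
  20. (!p3 || p9) — p9 is true.
  21. (p3 || !p7) — p3 is true.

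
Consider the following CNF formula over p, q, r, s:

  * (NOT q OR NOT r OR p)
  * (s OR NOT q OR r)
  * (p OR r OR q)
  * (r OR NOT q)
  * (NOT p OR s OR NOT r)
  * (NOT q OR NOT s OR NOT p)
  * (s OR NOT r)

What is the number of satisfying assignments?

4

Satisfying assignments:
  p=F q=F r=T s=T
  p=T q=F r=F s=F
  p=T q=F r=F s=T
  p=T q=F r=T s=T
Count: 4.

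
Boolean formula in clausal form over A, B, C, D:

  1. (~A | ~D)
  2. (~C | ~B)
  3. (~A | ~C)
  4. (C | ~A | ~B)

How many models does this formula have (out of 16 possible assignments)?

Split on A, then C.
  A=T, C=T: a clause becomes empty — 0.
  A=T, C=F: remaining (B,D) ∈ {(F,F)} — 1.
  A=F, C=T: remaining (B,D) ∈ {(F,F); (F,T)} — 2.
  A=F, C=F: remaining (B,D) ∈ {(F,F); (F,T); (T,F); (T,T)} — 4.
Total: 0 + 1 + 2 + 4 = 7.

7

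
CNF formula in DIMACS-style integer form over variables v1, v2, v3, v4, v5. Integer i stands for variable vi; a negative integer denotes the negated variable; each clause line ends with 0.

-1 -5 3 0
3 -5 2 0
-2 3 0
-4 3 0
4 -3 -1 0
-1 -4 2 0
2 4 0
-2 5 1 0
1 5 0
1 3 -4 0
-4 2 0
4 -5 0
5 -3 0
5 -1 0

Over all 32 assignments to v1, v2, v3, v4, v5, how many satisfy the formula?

2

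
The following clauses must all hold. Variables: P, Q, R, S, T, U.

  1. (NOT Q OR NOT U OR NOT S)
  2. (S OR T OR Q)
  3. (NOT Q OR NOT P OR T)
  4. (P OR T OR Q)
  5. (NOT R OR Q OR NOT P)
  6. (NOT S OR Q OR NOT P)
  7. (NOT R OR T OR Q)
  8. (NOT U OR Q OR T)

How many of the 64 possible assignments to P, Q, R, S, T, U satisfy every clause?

Case analysis on Q and T:
  Q=T, T=T: P, R free; 3 ways for (S,U) × 2^2 = 12.
  Q=T, T=F: R free; 3 ways for (P,S,U) × 2^1 = 6.
  Q=F, T=T: U free; 5 ways for (P,R,S) × 2^1 = 10.
  Q=F, T=F: a clause becomes empty — 0.
Total: 12 + 6 + 10 + 0 = 28.

28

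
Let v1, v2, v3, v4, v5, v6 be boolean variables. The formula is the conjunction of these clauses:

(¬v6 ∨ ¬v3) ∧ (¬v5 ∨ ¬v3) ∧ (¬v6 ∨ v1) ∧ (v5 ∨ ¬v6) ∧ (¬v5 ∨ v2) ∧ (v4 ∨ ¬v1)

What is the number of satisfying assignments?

Case analysis on v5 and v6:
  v5=T, v6=T: remaining (v1,v2,v3,v4) ∈ {(T,T,F,T)} — 1.
  v5=T, v6=F: remaining (v1,v2,v3,v4) ∈ {(F,T,F,F); (F,T,F,T); (T,T,F,T)} — 3.
  v5=F, v6=T: a clause becomes empty — 0.
  v5=F, v6=F: v2, v3 free; 3 ways for (v1,v4) × 2^2 = 12.
Total: 1 + 3 + 0 + 12 = 16.

16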